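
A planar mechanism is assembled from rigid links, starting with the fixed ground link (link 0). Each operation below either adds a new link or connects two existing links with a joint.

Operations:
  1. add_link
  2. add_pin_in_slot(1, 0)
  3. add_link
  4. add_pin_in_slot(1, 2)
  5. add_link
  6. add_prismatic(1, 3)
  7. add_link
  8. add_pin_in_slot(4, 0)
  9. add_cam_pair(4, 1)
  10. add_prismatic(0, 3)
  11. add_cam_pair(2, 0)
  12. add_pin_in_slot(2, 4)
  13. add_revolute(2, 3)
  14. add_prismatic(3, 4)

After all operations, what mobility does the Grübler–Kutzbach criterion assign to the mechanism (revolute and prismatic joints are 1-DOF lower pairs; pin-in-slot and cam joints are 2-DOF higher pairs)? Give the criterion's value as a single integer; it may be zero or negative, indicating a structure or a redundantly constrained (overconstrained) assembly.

M = -2

(L,J1,J2)=(1,0,0); link0 fixed
link1: (2,0,0)
PS 1-0 [J2]: (2,0,1)
link2: (3,0,1)
PS 1-2 [J2]: (3,0,2)
link3: (4,0,2)
P 1-3 [J1]: (4,1,2)
link4: (5,1,2)
PS 4-0 [J2]: (5,1,3)
C 4-1 [J2]: (5,1,4)
P 0-3 [J1]: (5,2,4)
C 2-0 [J2]: (5,2,5)
PS 2-4 [J2]: (5,2,6)
R 2-3 [J1]: (5,3,6)
P 3-4 [J1]: (5,4,6)
Grübler: 3·4 − 2·4 − 6 = -2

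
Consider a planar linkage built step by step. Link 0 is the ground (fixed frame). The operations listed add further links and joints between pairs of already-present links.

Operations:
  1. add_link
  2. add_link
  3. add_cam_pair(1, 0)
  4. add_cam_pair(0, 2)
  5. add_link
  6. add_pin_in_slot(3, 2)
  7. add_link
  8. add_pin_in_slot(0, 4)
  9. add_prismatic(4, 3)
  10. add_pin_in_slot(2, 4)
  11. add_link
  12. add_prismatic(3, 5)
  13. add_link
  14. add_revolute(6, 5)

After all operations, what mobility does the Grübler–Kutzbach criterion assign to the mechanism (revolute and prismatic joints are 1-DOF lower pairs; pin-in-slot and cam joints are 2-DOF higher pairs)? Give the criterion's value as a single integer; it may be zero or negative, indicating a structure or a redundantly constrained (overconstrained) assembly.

M = 7

L=1 J1=0 J2=0
add link → L=2 J1=0 J2=0
add link → L=3 J1=0 J2=0
C@1,0 dof=2 J2 → L=3 J1=0 J2=1
C@0,2 dof=2 J2 → L=3 J1=0 J2=2
add link → L=4 J1=0 J2=2
PS@3,2 dof=2 J2 → L=4 J1=0 J2=3
add link → L=5 J1=0 J2=3
PS@0,4 dof=2 J2 → L=5 J1=0 J2=4
P@4,3 dof=1 J1 → L=5 J1=1 J2=4
PS@2,4 dof=2 J2 → L=5 J1=1 J2=5
add link → L=6 J1=1 J2=5
P@3,5 dof=1 J1 → L=6 J1=2 J2=5
add link → L=7 J1=2 J2=5
R@6,5 dof=1 J1 → L=7 J1=3 J2=5
M=3(L−1)−2J1−J2=3·6−2·3−5=7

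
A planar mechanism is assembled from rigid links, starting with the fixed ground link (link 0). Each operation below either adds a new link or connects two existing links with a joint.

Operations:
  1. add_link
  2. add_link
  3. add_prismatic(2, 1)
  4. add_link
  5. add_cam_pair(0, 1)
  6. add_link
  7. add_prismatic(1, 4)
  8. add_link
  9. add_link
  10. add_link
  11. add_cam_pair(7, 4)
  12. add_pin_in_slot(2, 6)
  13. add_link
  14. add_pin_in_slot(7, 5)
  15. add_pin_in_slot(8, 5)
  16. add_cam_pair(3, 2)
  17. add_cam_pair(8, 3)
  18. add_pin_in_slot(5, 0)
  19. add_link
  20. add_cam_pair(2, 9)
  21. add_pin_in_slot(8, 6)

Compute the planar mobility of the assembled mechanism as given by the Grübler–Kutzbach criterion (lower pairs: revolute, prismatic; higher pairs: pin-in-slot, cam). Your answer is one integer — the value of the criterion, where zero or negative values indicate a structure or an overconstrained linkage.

M = 13

ground; <1,0,0>
#1 <2,0,0>
#2 <3,0,0>
P:2↔1 J1 <3,1,0>
#3 <4,1,0>
C:0↔1 J2 <4,1,1>
#4 <5,1,1>
P:1↔4 J1 <5,2,1>
#5 <6,2,1>
#6 <7,2,1>
#7 <8,2,1>
C:7↔4 J2 <8,2,2>
PS:2↔6 J2 <8,2,3>
#8 <9,2,3>
PS:7↔5 J2 <9,2,4>
PS:8↔5 J2 <9,2,5>
C:3↔2 J2 <9,2,6>
C:8↔3 J2 <9,2,7>
PS:5↔0 J2 <9,2,8>
#9 <10,2,8>
C:2↔9 J2 <10,2,9>
PS:8↔6 J2 <10,2,10>
3×9 − 2×2 − 1×10 = 13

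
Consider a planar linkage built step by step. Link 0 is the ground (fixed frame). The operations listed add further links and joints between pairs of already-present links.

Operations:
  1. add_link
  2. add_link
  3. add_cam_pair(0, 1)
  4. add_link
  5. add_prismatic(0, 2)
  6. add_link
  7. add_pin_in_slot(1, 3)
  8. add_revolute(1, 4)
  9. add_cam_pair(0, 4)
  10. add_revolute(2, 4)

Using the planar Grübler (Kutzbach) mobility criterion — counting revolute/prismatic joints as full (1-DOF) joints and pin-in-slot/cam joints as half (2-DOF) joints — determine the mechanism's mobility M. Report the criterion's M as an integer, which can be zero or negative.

ground; <1,0,0>
#1 <2,0,0>
#2 <3,0,0>
C:0↔1 J2 <3,0,1>
#3 <4,0,1>
P:0↔2 J1 <4,1,1>
#4 <5,1,1>
PS:1↔3 J2 <5,1,2>
R:1↔4 J1 <5,2,2>
C:0↔4 J2 <5,2,3>
R:2↔4 J1 <5,3,3>
3×4 − 2×3 − 1×3 = 3

M = 3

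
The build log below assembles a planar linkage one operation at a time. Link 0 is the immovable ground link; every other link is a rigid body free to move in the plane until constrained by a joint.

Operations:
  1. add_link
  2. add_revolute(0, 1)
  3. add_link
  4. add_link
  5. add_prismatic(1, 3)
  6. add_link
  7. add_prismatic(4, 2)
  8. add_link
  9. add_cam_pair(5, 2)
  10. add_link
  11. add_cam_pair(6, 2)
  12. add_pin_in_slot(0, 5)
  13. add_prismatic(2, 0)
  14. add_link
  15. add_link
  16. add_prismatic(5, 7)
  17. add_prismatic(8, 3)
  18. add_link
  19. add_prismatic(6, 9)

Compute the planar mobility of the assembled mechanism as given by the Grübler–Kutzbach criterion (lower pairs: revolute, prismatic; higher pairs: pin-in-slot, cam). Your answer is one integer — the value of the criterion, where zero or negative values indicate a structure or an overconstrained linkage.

[1;0;0] (link 0 is ground)
L+ [2;0;0]
R(0,1)∈J1 [2;1;0]
L+ [3;1;0]
L+ [4;1;0]
P(1,3)∈J1 [4;2;0]
L+ [5;2;0]
P(4,2)∈J1 [5;3;0]
L+ [6;3;0]
C(5,2)∈J2 [6;3;1]
L+ [7;3;1]
C(6,2)∈J2 [7;3;2]
PS(0,5)∈J2 [7;3;3]
P(2,0)∈J1 [7;4;3]
L+ [8;4;3]
L+ [9;4;3]
P(5,7)∈J1 [9;5;3]
P(8,3)∈J1 [9;6;3]
L+ [10;6;3]
P(6,9)∈J1 [10;7;3]
mobility = 27 − 14 − 3 = 10

M = 10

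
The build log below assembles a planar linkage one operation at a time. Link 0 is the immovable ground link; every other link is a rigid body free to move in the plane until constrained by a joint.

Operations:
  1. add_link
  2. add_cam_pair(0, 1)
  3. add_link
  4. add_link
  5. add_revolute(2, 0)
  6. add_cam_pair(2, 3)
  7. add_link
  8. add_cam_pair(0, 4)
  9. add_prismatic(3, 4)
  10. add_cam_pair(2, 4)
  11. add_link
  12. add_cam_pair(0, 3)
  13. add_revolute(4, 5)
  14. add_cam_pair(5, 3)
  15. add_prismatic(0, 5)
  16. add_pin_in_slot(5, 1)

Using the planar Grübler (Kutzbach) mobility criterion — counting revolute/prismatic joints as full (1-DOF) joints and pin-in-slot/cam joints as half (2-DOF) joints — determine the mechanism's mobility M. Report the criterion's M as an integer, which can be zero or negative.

ground; <1,0,0>
#1 <2,0,0>
C:0↔1 J2 <2,0,1>
#2 <3,0,1>
#3 <4,0,1>
R:2↔0 J1 <4,1,1>
C:2↔3 J2 <4,1,2>
#4 <5,1,2>
C:0↔4 J2 <5,1,3>
P:3↔4 J1 <5,2,3>
C:2↔4 J2 <5,2,4>
#5 <6,2,4>
C:0↔3 J2 <6,2,5>
R:4↔5 J1 <6,3,5>
C:5↔3 J2 <6,3,6>
P:0↔5 J1 <6,4,6>
PS:5↔1 J2 <6,4,7>
3×5 − 2×4 − 1×7 = 0

M = 0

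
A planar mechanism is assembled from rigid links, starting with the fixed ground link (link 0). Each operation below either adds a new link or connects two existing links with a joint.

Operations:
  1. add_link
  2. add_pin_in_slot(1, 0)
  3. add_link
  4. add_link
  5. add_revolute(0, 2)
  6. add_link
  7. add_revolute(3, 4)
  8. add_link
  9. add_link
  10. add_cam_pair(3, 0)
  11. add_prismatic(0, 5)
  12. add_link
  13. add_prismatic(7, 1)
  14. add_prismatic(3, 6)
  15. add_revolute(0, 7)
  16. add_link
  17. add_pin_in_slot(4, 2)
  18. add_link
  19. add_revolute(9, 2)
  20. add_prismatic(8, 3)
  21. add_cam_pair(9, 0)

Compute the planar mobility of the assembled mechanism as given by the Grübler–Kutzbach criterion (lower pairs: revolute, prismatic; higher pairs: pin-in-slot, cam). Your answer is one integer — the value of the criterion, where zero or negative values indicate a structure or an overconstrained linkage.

(L,J1,J2)=(1,0,0); link0 fixed
link1: (2,0,0)
PS 1-0 [J2]: (2,0,1)
link2: (3,0,1)
link3: (4,0,1)
R 0-2 [J1]: (4,1,1)
link4: (5,1,1)
R 3-4 [J1]: (5,2,1)
link5: (6,2,1)
link6: (7,2,1)
C 3-0 [J2]: (7,2,2)
P 0-5 [J1]: (7,3,2)
link7: (8,3,2)
P 7-1 [J1]: (8,4,2)
P 3-6 [J1]: (8,5,2)
R 0-7 [J1]: (8,6,2)
link8: (9,6,2)
PS 4-2 [J2]: (9,6,3)
link9: (10,6,3)
R 9-2 [J1]: (10,7,3)
P 8-3 [J1]: (10,8,3)
C 9-0 [J2]: (10,8,4)
Grübler: 3·9 − 2·8 − 4 = 7

M = 7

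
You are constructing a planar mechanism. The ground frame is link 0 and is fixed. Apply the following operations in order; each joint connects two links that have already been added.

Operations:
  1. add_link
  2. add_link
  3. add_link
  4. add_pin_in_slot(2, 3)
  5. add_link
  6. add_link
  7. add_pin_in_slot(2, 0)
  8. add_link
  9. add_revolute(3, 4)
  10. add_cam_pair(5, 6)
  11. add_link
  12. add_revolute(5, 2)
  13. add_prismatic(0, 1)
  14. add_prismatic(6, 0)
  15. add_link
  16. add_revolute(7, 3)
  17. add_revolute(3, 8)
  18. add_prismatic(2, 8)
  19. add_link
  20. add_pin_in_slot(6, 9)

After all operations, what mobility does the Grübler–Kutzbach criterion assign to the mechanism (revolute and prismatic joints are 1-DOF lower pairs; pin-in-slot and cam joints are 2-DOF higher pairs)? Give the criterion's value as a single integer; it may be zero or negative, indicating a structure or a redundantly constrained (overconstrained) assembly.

ground; <1,0,0>
#1 <2,0,0>
#2 <3,0,0>
#3 <4,0,0>
PS:2↔3 J2 <4,0,1>
#4 <5,0,1>
#5 <6,0,1>
PS:2↔0 J2 <6,0,2>
#6 <7,0,2>
R:3↔4 J1 <7,1,2>
C:5↔6 J2 <7,1,3>
#7 <8,1,3>
R:5↔2 J1 <8,2,3>
P:0↔1 J1 <8,3,3>
P:6↔0 J1 <8,4,3>
#8 <9,4,3>
R:7↔3 J1 <9,5,3>
R:3↔8 J1 <9,6,3>
P:2↔8 J1 <9,7,3>
#9 <10,7,3>
PS:6↔9 J2 <10,7,4>
3×9 − 2×7 − 1×4 = 9

M = 9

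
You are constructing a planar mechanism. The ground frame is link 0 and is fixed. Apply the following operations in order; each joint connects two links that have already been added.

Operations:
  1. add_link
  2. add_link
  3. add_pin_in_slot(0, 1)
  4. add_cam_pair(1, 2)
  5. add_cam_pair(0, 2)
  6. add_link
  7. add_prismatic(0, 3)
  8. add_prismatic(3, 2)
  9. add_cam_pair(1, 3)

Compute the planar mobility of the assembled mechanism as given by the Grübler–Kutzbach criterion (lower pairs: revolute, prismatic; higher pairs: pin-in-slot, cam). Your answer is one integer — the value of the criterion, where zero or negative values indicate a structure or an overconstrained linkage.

M = 1

(L,J1,J2)=(1,0,0); link0 fixed
link1: (2,0,0)
link2: (3,0,0)
PS 0-1 [J2]: (3,0,1)
C 1-2 [J2]: (3,0,2)
C 0-2 [J2]: (3,0,3)
link3: (4,0,3)
P 0-3 [J1]: (4,1,3)
P 3-2 [J1]: (4,2,3)
C 1-3 [J2]: (4,2,4)
Grübler: 3·3 − 2·2 − 4 = 1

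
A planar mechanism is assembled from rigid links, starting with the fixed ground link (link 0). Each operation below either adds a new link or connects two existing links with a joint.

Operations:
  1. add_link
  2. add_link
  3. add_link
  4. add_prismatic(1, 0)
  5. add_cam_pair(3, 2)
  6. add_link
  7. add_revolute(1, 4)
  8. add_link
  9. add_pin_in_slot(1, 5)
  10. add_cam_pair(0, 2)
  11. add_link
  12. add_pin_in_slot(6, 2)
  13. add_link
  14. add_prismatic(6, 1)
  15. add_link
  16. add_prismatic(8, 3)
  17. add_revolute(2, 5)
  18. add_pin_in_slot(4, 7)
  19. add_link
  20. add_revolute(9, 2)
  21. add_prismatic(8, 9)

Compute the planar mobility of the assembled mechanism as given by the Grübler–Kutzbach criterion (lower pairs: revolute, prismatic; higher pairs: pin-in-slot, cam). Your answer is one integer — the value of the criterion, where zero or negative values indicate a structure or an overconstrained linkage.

[1;0;0] (link 0 is ground)
L+ [2;0;0]
L+ [3;0;0]
L+ [4;0;0]
P(1,0)∈J1 [4;1;0]
C(3,2)∈J2 [4;1;1]
L+ [5;1;1]
R(1,4)∈J1 [5;2;1]
L+ [6;2;1]
PS(1,5)∈J2 [6;2;2]
C(0,2)∈J2 [6;2;3]
L+ [7;2;3]
PS(6,2)∈J2 [7;2;4]
L+ [8;2;4]
P(6,1)∈J1 [8;3;4]
L+ [9;3;4]
P(8,3)∈J1 [9;4;4]
R(2,5)∈J1 [9;5;4]
PS(4,7)∈J2 [9;5;5]
L+ [10;5;5]
R(9,2)∈J1 [10;6;5]
P(8,9)∈J1 [10;7;5]
mobility = 27 − 14 − 5 = 8

M = 8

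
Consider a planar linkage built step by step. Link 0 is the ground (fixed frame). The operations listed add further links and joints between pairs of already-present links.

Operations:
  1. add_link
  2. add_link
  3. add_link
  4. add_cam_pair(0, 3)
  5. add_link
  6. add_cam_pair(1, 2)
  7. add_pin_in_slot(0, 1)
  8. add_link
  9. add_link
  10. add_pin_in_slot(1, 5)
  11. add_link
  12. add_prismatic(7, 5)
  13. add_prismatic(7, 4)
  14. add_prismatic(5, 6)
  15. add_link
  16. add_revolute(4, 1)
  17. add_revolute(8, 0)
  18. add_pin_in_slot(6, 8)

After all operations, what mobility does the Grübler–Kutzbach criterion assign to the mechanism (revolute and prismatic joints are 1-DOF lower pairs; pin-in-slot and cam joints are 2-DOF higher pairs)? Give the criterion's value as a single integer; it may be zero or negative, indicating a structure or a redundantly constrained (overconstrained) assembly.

M = 9

link 0 = ground. State L|J1|J2 = 1|0|0
+link1  2|0|0
+link2  3|0|0
+link3  4|0|0
C(0,3) f=2→J2  4|0|1
+link4  5|0|1
C(1,2) f=2→J2  5|0|2
PS(0,1) f=2→J2  5|0|3
+link5  6|0|3
+link6  7|0|3
PS(1,5) f=2→J2  7|0|4
+link7  8|0|4
P(7,5) f=1→J1  8|1|4
P(7,4) f=1→J1  8|2|4
P(5,6) f=1→J1  8|3|4
+link8  9|3|4
R(4,1) f=1→J1  9|4|4
R(8,0) f=1→J1  9|5|4
PS(6,8) f=2→J2  9|5|5
M = 3(9−1)−2·5−5 = 24−10−5 = 9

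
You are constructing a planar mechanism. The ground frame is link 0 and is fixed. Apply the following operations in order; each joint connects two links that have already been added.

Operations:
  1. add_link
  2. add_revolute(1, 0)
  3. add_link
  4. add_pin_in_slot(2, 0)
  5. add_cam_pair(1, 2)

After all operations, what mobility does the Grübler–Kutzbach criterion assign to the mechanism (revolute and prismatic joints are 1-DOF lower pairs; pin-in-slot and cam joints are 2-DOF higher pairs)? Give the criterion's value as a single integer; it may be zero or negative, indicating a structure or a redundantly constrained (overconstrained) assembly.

L=1 J1=0 J2=0
add link → L=2 J1=0 J2=0
R@1,0 dof=1 J1 → L=2 J1=1 J2=0
add link → L=3 J1=1 J2=0
PS@2,0 dof=2 J2 → L=3 J1=1 J2=1
C@1,2 dof=2 J2 → L=3 J1=1 J2=2
M=3(L−1)−2J1−J2=3·2−2·1−2=2

M = 2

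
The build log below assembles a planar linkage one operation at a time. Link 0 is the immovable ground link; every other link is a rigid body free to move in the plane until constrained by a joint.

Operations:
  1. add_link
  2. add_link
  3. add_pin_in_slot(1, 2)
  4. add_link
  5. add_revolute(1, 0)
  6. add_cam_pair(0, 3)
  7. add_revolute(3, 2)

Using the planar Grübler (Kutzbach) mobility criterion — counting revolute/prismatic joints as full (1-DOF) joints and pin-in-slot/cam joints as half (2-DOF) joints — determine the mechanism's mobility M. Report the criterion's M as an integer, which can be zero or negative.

ground; <1,0,0>
#1 <2,0,0>
#2 <3,0,0>
PS:1↔2 J2 <3,0,1>
#3 <4,0,1>
R:1↔0 J1 <4,1,1>
C:0↔3 J2 <4,1,2>
R:3↔2 J1 <4,2,2>
3×3 − 2×2 − 1×2 = 3

M = 3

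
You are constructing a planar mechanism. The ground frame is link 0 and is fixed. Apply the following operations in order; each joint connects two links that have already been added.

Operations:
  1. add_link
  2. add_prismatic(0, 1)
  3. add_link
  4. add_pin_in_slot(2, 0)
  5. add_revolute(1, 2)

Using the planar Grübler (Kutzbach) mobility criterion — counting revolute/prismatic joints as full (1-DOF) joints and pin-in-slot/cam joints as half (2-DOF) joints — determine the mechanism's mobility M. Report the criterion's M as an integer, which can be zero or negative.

ground; <1,0,0>
#1 <2,0,0>
P:0↔1 J1 <2,1,0>
#2 <3,1,0>
PS:2↔0 J2 <3,1,1>
R:1↔2 J1 <3,2,1>
3×2 − 2×2 − 1×1 = 1

M = 1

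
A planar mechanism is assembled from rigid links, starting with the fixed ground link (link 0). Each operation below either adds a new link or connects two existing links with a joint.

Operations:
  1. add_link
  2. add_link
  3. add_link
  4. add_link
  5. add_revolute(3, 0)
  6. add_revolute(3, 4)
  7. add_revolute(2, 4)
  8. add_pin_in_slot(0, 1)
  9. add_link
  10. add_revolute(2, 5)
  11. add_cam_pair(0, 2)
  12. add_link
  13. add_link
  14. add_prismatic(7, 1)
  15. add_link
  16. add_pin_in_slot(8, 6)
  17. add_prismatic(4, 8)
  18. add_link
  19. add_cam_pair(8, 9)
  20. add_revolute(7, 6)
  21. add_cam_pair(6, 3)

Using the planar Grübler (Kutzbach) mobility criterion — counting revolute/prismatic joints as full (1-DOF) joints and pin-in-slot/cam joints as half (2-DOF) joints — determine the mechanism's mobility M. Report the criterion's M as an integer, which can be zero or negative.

ground; <1,0,0>
#1 <2,0,0>
#2 <3,0,0>
#3 <4,0,0>
#4 <5,0,0>
R:3↔0 J1 <5,1,0>
R:3↔4 J1 <5,2,0>
R:2↔4 J1 <5,3,0>
PS:0↔1 J2 <5,3,1>
#5 <6,3,1>
R:2↔5 J1 <6,4,1>
C:0↔2 J2 <6,4,2>
#6 <7,4,2>
#7 <8,4,2>
P:7↔1 J1 <8,5,2>
#8 <9,5,2>
PS:8↔6 J2 <9,5,3>
P:4↔8 J1 <9,6,3>
#9 <10,6,3>
C:8↔9 J2 <10,6,4>
R:7↔6 J1 <10,7,4>
C:6↔3 J2 <10,7,5>
3×9 − 2×7 − 1×5 = 8

M = 8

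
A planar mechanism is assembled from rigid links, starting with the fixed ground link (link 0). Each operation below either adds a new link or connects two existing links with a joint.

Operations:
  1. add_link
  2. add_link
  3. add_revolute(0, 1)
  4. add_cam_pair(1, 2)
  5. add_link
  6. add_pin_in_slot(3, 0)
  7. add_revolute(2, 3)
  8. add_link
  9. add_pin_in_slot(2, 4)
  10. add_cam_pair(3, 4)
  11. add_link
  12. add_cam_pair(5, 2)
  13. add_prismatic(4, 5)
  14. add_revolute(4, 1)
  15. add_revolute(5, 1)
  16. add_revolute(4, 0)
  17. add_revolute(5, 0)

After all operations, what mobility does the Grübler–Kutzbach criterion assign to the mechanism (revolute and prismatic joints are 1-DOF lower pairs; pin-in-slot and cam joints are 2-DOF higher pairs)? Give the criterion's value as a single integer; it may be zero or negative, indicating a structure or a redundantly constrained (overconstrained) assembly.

ground; <1,0,0>
#1 <2,0,0>
#2 <3,0,0>
R:0↔1 J1 <3,1,0>
C:1↔2 J2 <3,1,1>
#3 <4,1,1>
PS:3↔0 J2 <4,1,2>
R:2↔3 J1 <4,2,2>
#4 <5,2,2>
PS:2↔4 J2 <5,2,3>
C:3↔4 J2 <5,2,4>
#5 <6,2,4>
C:5↔2 J2 <6,2,5>
P:4↔5 J1 <6,3,5>
R:4↔1 J1 <6,4,5>
R:5↔1 J1 <6,5,5>
R:4↔0 J1 <6,6,5>
R:5↔0 J1 <6,7,5>
3×5 − 2×7 − 1×5 = -4

M = -4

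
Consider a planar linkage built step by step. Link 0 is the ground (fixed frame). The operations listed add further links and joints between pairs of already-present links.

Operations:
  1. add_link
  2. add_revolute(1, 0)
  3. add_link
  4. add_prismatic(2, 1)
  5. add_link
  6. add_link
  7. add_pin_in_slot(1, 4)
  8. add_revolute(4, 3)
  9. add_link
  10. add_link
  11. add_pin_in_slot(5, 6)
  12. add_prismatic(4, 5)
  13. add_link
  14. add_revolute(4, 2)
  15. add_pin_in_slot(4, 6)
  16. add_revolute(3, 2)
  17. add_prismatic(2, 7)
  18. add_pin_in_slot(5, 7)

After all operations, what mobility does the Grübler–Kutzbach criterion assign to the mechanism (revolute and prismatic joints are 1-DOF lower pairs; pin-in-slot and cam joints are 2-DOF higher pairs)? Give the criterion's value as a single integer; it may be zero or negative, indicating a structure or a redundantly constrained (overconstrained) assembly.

M = 3

L=1 J1=0 J2=0
add link → L=2 J1=0 J2=0
R@1,0 dof=1 J1 → L=2 J1=1 J2=0
add link → L=3 J1=1 J2=0
P@2,1 dof=1 J1 → L=3 J1=2 J2=0
add link → L=4 J1=2 J2=0
add link → L=5 J1=2 J2=0
PS@1,4 dof=2 J2 → L=5 J1=2 J2=1
R@4,3 dof=1 J1 → L=5 J1=3 J2=1
add link → L=6 J1=3 J2=1
add link → L=7 J1=3 J2=1
PS@5,6 dof=2 J2 → L=7 J1=3 J2=2
P@4,5 dof=1 J1 → L=7 J1=4 J2=2
add link → L=8 J1=4 J2=2
R@4,2 dof=1 J1 → L=8 J1=5 J2=2
PS@4,6 dof=2 J2 → L=8 J1=5 J2=3
R@3,2 dof=1 J1 → L=8 J1=6 J2=3
P@2,7 dof=1 J1 → L=8 J1=7 J2=3
PS@5,7 dof=2 J2 → L=8 J1=7 J2=4
M=3(L−1)−2J1−J2=3·7−2·7−4=3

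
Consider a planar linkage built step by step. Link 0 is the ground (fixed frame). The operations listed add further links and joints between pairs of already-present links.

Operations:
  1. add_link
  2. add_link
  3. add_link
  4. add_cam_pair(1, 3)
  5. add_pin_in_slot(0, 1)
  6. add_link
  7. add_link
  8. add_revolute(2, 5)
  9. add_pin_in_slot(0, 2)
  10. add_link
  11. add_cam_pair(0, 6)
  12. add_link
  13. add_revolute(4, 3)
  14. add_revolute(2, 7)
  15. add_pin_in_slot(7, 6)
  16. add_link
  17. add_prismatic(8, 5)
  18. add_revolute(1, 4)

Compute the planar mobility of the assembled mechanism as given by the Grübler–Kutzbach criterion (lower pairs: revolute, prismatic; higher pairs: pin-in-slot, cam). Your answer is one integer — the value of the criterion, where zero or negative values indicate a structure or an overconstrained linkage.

ground; <1,0,0>
#1 <2,0,0>
#2 <3,0,0>
#3 <4,0,0>
C:1↔3 J2 <4,0,1>
PS:0↔1 J2 <4,0,2>
#4 <5,0,2>
#5 <6,0,2>
R:2↔5 J1 <6,1,2>
PS:0↔2 J2 <6,1,3>
#6 <7,1,3>
C:0↔6 J2 <7,1,4>
#7 <8,1,4>
R:4↔3 J1 <8,2,4>
R:2↔7 J1 <8,3,4>
PS:7↔6 J2 <8,3,5>
#8 <9,3,5>
P:8↔5 J1 <9,4,5>
R:1↔4 J1 <9,5,5>
3×8 − 2×5 − 1×5 = 9

M = 9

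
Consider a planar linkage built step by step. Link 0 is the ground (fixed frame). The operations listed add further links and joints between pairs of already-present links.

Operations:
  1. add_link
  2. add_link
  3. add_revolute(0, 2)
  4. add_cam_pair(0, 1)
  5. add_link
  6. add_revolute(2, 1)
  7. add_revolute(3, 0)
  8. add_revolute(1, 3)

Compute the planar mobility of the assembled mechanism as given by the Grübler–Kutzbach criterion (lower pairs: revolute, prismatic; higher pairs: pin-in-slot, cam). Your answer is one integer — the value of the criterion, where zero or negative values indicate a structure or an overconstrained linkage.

M = 0

link 0 = ground. State L|J1|J2 = 1|0|0
+link1  2|0|0
+link2  3|0|0
R(0,2) f=1→J1  3|1|0
C(0,1) f=2→J2  3|1|1
+link3  4|1|1
R(2,1) f=1→J1  4|2|1
R(3,0) f=1→J1  4|3|1
R(1,3) f=1→J1  4|4|1
M = 3(4−1)−2·4−1 = 9−8−1 = 0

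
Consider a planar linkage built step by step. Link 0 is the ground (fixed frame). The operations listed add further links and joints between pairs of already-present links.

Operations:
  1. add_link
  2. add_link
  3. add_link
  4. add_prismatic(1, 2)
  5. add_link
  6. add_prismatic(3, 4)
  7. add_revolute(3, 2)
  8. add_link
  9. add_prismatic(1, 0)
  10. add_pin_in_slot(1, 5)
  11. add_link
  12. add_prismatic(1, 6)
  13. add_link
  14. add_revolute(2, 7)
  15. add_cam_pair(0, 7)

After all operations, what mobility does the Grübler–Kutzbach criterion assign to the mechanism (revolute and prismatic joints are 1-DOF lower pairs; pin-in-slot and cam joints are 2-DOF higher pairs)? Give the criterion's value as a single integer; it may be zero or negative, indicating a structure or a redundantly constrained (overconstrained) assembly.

M = 7

ground; <1,0,0>
#1 <2,0,0>
#2 <3,0,0>
#3 <4,0,0>
P:1↔2 J1 <4,1,0>
#4 <5,1,0>
P:3↔4 J1 <5,2,0>
R:3↔2 J1 <5,3,0>
#5 <6,3,0>
P:1↔0 J1 <6,4,0>
PS:1↔5 J2 <6,4,1>
#6 <7,4,1>
P:1↔6 J1 <7,5,1>
#7 <8,5,1>
R:2↔7 J1 <8,6,1>
C:0↔7 J2 <8,6,2>
3×7 − 2×6 − 1×2 = 7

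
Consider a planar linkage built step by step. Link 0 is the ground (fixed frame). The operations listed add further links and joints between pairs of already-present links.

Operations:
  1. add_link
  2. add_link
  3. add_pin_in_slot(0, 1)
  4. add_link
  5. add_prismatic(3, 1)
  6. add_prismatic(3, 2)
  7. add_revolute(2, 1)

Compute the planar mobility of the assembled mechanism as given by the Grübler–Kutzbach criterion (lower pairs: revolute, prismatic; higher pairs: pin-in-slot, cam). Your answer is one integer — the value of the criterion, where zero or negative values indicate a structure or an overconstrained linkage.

M = 2

(L,J1,J2)=(1,0,0); link0 fixed
link1: (2,0,0)
link2: (3,0,0)
PS 0-1 [J2]: (3,0,1)
link3: (4,0,1)
P 3-1 [J1]: (4,1,1)
P 3-2 [J1]: (4,2,1)
R 2-1 [J1]: (4,3,1)
Grübler: 3·3 − 2·3 − 1 = 2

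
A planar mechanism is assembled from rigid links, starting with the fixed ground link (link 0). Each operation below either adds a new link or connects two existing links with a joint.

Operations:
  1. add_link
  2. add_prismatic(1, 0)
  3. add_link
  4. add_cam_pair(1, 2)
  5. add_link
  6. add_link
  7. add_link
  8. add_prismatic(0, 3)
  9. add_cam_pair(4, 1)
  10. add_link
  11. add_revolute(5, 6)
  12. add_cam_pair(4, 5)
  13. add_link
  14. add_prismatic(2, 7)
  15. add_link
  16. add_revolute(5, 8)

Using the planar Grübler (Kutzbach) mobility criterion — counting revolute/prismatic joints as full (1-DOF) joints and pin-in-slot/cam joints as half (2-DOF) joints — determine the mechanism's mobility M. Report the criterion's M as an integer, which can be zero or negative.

M = 11

L=1 J1=0 J2=0
add link → L=2 J1=0 J2=0
P@1,0 dof=1 J1 → L=2 J1=1 J2=0
add link → L=3 J1=1 J2=0
C@1,2 dof=2 J2 → L=3 J1=1 J2=1
add link → L=4 J1=1 J2=1
add link → L=5 J1=1 J2=1
add link → L=6 J1=1 J2=1
P@0,3 dof=1 J1 → L=6 J1=2 J2=1
C@4,1 dof=2 J2 → L=6 J1=2 J2=2
add link → L=7 J1=2 J2=2
R@5,6 dof=1 J1 → L=7 J1=3 J2=2
C@4,5 dof=2 J2 → L=7 J1=3 J2=3
add link → L=8 J1=3 J2=3
P@2,7 dof=1 J1 → L=8 J1=4 J2=3
add link → L=9 J1=4 J2=3
R@5,8 dof=1 J1 → L=9 J1=5 J2=3
M=3(L−1)−2J1−J2=3·8−2·5−3=11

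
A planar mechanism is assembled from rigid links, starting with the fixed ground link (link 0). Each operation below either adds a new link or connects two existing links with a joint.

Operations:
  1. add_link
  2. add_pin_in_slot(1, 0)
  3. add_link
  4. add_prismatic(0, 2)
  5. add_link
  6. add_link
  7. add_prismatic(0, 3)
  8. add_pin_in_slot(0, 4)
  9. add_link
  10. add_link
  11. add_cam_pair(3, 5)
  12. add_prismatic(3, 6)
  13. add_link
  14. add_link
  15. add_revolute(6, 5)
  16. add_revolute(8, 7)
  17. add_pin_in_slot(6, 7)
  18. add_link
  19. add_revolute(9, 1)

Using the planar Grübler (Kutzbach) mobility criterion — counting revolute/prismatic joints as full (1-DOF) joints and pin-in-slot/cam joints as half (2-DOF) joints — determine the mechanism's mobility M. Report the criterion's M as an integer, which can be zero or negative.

M = 11

(L,J1,J2)=(1,0,0); link0 fixed
link1: (2,0,0)
PS 1-0 [J2]: (2,0,1)
link2: (3,0,1)
P 0-2 [J1]: (3,1,1)
link3: (4,1,1)
link4: (5,1,1)
P 0-3 [J1]: (5,2,1)
PS 0-4 [J2]: (5,2,2)
link5: (6,2,2)
link6: (7,2,2)
C 3-5 [J2]: (7,2,3)
P 3-6 [J1]: (7,3,3)
link7: (8,3,3)
link8: (9,3,3)
R 6-5 [J1]: (9,4,3)
R 8-7 [J1]: (9,5,3)
PS 6-7 [J2]: (9,5,4)
link9: (10,5,4)
R 9-1 [J1]: (10,6,4)
Grübler: 3·9 − 2·6 − 4 = 11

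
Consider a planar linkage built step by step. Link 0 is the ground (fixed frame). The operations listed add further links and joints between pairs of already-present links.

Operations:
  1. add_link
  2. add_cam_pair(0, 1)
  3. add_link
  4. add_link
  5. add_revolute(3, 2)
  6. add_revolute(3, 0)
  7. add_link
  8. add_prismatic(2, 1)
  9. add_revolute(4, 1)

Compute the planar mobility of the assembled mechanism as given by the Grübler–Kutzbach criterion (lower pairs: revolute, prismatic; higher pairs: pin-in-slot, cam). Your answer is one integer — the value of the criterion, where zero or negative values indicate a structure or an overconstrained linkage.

M = 3

(L,J1,J2)=(1,0,0); link0 fixed
link1: (2,0,0)
C 0-1 [J2]: (2,0,1)
link2: (3,0,1)
link3: (4,0,1)
R 3-2 [J1]: (4,1,1)
R 3-0 [J1]: (4,2,1)
link4: (5,2,1)
P 2-1 [J1]: (5,3,1)
R 4-1 [J1]: (5,4,1)
Grübler: 3·4 − 2·4 − 1 = 3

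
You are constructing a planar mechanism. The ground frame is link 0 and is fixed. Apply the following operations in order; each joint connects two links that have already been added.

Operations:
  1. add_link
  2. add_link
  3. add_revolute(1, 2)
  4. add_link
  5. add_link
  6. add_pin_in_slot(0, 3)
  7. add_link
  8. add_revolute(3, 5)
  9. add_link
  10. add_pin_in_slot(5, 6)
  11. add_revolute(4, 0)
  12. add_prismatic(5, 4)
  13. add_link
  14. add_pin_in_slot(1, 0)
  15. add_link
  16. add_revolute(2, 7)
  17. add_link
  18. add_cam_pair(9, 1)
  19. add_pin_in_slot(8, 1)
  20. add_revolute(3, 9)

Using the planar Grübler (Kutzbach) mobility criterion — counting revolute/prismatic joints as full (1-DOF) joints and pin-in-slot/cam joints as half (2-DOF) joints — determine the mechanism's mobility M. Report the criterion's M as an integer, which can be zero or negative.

M = 10

(L,J1,J2)=(1,0,0); link0 fixed
link1: (2,0,0)
link2: (3,0,0)
R 1-2 [J1]: (3,1,0)
link3: (4,1,0)
link4: (5,1,0)
PS 0-3 [J2]: (5,1,1)
link5: (6,1,1)
R 3-5 [J1]: (6,2,1)
link6: (7,2,1)
PS 5-6 [J2]: (7,2,2)
R 4-0 [J1]: (7,3,2)
P 5-4 [J1]: (7,4,2)
link7: (8,4,2)
PS 1-0 [J2]: (8,4,3)
link8: (9,4,3)
R 2-7 [J1]: (9,5,3)
link9: (10,5,3)
C 9-1 [J2]: (10,5,4)
PS 8-1 [J2]: (10,5,5)
R 3-9 [J1]: (10,6,5)
Grübler: 3·9 − 2·6 − 5 = 10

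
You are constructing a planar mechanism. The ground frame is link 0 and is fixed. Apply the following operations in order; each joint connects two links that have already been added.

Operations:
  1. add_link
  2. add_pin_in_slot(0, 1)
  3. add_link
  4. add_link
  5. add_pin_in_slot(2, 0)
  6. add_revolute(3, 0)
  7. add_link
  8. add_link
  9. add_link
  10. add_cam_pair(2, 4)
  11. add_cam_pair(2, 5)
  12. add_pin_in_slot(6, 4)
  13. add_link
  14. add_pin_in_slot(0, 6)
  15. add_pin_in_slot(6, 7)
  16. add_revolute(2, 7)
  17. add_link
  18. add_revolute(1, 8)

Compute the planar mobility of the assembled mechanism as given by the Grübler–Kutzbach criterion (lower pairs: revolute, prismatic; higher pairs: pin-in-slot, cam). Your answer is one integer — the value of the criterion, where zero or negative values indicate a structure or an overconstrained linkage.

M = 11

link 0 = ground. State L|J1|J2 = 1|0|0
+link1  2|0|0
PS(0,1) f=2→J2  2|0|1
+link2  3|0|1
+link3  4|0|1
PS(2,0) f=2→J2  4|0|2
R(3,0) f=1→J1  4|1|2
+link4  5|1|2
+link5  6|1|2
+link6  7|1|2
C(2,4) f=2→J2  7|1|3
C(2,5) f=2→J2  7|1|4
PS(6,4) f=2→J2  7|1|5
+link7  8|1|5
PS(0,6) f=2→J2  8|1|6
PS(6,7) f=2→J2  8|1|7
R(2,7) f=1→J1  8|2|7
+link8  9|2|7
R(1,8) f=1→J1  9|3|7
M = 3(9−1)−2·3−7 = 24−6−7 = 11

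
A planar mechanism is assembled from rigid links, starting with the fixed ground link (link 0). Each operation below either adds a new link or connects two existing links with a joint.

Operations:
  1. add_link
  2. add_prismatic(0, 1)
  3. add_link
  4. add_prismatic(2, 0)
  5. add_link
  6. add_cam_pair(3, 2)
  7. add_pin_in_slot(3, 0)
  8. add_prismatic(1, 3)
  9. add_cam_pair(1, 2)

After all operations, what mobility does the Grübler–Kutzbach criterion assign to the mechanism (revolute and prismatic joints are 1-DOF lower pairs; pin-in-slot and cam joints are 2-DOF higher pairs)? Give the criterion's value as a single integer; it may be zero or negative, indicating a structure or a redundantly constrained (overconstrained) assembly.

M = 0

(L,J1,J2)=(1,0,0); link0 fixed
link1: (2,0,0)
P 0-1 [J1]: (2,1,0)
link2: (3,1,0)
P 2-0 [J1]: (3,2,0)
link3: (4,2,0)
C 3-2 [J2]: (4,2,1)
PS 3-0 [J2]: (4,2,2)
P 1-3 [J1]: (4,3,2)
C 1-2 [J2]: (4,3,3)
Grübler: 3·3 − 2·3 − 3 = 0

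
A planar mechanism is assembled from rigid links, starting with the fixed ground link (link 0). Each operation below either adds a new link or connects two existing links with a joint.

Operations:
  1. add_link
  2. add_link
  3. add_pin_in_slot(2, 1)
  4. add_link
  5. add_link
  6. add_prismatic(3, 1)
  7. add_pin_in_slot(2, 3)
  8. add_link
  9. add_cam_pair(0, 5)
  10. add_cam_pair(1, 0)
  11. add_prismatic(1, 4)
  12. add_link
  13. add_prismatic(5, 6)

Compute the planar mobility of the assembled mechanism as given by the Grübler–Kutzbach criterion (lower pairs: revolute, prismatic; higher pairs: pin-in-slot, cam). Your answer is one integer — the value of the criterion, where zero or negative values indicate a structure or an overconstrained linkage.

M = 8

L=1 J1=0 J2=0
add link → L=2 J1=0 J2=0
add link → L=3 J1=0 J2=0
PS@2,1 dof=2 J2 → L=3 J1=0 J2=1
add link → L=4 J1=0 J2=1
add link → L=5 J1=0 J2=1
P@3,1 dof=1 J1 → L=5 J1=1 J2=1
PS@2,3 dof=2 J2 → L=5 J1=1 J2=2
add link → L=6 J1=1 J2=2
C@0,5 dof=2 J2 → L=6 J1=1 J2=3
C@1,0 dof=2 J2 → L=6 J1=1 J2=4
P@1,4 dof=1 J1 → L=6 J1=2 J2=4
add link → L=7 J1=2 J2=4
P@5,6 dof=1 J1 → L=7 J1=3 J2=4
M=3(L−1)−2J1−J2=3·6−2·3−4=8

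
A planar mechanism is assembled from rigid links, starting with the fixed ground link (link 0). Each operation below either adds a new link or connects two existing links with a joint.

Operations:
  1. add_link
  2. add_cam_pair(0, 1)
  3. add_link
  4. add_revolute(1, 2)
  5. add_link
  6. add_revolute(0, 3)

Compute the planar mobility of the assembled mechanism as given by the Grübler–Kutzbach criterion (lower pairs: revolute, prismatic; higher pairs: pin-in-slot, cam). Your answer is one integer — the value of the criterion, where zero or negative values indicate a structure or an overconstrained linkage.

L=1 J1=0 J2=0
add link → L=2 J1=0 J2=0
C@0,1 dof=2 J2 → L=2 J1=0 J2=1
add link → L=3 J1=0 J2=1
R@1,2 dof=1 J1 → L=3 J1=1 J2=1
add link → L=4 J1=1 J2=1
R@0,3 dof=1 J1 → L=4 J1=2 J2=1
M=3(L−1)−2J1−J2=3·3−2·2−1=4

M = 4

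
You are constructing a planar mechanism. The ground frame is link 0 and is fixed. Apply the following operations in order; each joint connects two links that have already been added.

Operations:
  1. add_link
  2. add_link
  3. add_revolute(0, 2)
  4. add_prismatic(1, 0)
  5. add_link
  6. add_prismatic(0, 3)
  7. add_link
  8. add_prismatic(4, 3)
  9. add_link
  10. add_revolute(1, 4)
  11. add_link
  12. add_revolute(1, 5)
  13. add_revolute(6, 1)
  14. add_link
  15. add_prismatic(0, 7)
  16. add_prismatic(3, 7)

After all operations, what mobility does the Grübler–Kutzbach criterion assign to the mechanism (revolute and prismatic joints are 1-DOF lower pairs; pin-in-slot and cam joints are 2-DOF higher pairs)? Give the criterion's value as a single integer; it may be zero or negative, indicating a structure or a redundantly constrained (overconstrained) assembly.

M = 3

[1;0;0] (link 0 is ground)
L+ [2;0;0]
L+ [3;0;0]
R(0,2)∈J1 [3;1;0]
P(1,0)∈J1 [3;2;0]
L+ [4;2;0]
P(0,3)∈J1 [4;3;0]
L+ [5;3;0]
P(4,3)∈J1 [5;4;0]
L+ [6;4;0]
R(1,4)∈J1 [6;5;0]
L+ [7;5;0]
R(1,5)∈J1 [7;6;0]
R(6,1)∈J1 [7;7;0]
L+ [8;7;0]
P(0,7)∈J1 [8;8;0]
P(3,7)∈J1 [8;9;0]
mobility = 21 − 18 − 0 = 3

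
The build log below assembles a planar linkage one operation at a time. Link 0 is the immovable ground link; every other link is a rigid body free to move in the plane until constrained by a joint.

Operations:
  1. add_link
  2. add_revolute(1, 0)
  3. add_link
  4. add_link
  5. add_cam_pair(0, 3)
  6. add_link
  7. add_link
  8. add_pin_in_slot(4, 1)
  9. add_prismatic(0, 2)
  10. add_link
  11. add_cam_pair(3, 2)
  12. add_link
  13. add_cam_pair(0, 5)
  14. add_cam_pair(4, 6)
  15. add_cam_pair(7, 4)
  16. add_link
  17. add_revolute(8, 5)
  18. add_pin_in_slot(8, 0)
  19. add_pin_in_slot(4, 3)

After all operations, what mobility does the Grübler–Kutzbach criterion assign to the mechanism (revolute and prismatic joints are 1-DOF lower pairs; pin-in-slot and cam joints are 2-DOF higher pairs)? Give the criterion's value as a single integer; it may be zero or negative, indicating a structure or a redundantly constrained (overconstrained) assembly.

link 0 = ground. State L|J1|J2 = 1|0|0
+link1  2|0|0
R(1,0) f=1→J1  2|1|0
+link2  3|1|0
+link3  4|1|0
C(0,3) f=2→J2  4|1|1
+link4  5|1|1
+link5  6|1|1
PS(4,1) f=2→J2  6|1|2
P(0,2) f=1→J1  6|2|2
+link6  7|2|2
C(3,2) f=2→J2  7|2|3
+link7  8|2|3
C(0,5) f=2→J2  8|2|4
C(4,6) f=2→J2  8|2|5
C(7,4) f=2→J2  8|2|6
+link8  9|2|6
R(8,5) f=1→J1  9|3|6
PS(8,0) f=2→J2  9|3|7
PS(4,3) f=2→J2  9|3|8
M = 3(9−1)−2·3−8 = 24−6−8 = 10

M = 10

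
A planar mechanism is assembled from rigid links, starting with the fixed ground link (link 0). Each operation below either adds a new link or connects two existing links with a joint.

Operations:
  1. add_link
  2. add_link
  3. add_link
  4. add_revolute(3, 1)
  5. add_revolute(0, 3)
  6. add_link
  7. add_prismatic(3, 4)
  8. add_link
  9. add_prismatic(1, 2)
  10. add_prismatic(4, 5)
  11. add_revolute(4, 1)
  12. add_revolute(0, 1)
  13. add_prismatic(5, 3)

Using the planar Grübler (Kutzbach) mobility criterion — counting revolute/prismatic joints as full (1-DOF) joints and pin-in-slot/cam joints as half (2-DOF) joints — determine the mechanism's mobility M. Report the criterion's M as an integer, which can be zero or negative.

M = -1

link 0 = ground. State L|J1|J2 = 1|0|0
+link1  2|0|0
+link2  3|0|0
+link3  4|0|0
R(3,1) f=1→J1  4|1|0
R(0,3) f=1→J1  4|2|0
+link4  5|2|0
P(3,4) f=1→J1  5|3|0
+link5  6|3|0
P(1,2) f=1→J1  6|4|0
P(4,5) f=1→J1  6|5|0
R(4,1) f=1→J1  6|6|0
R(0,1) f=1→J1  6|7|0
P(5,3) f=1→J1  6|8|0
M = 3(6−1)−2·8−0 = 15−16−0 = -1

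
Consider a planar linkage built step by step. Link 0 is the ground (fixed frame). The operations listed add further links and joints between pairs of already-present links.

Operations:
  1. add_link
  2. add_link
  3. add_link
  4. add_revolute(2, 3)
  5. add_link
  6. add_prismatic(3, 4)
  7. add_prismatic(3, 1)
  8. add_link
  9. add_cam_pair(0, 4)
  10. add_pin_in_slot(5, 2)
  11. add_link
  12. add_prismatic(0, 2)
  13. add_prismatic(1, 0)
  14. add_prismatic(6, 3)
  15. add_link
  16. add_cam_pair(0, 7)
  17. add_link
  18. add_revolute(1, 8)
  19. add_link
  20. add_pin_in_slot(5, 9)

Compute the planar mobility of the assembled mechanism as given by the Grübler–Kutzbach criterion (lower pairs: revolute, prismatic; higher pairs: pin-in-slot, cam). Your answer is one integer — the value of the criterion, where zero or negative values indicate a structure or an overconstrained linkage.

M = 9

link 0 = ground. State L|J1|J2 = 1|0|0
+link1  2|0|0
+link2  3|0|0
+link3  4|0|0
R(2,3) f=1→J1  4|1|0
+link4  5|1|0
P(3,4) f=1→J1  5|2|0
P(3,1) f=1→J1  5|3|0
+link5  6|3|0
C(0,4) f=2→J2  6|3|1
PS(5,2) f=2→J2  6|3|2
+link6  7|3|2
P(0,2) f=1→J1  7|4|2
P(1,0) f=1→J1  7|5|2
P(6,3) f=1→J1  7|6|2
+link7  8|6|2
C(0,7) f=2→J2  8|6|3
+link8  9|6|3
R(1,8) f=1→J1  9|7|3
+link9  10|7|3
PS(5,9) f=2→J2  10|7|4
M = 3(10−1)−2·7−4 = 27−14−4 = 9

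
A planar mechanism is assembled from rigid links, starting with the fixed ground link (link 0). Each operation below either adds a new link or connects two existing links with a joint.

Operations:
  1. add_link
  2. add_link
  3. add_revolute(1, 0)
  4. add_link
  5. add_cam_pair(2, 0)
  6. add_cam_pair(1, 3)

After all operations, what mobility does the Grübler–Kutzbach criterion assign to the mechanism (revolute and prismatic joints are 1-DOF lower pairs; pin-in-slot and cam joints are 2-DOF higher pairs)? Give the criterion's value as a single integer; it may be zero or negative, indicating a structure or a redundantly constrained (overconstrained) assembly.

[1;0;0] (link 0 is ground)
L+ [2;0;0]
L+ [3;0;0]
R(1,0)∈J1 [3;1;0]
L+ [4;1;0]
C(2,0)∈J2 [4;1;1]
C(1,3)∈J2 [4;1;2]
mobility = 9 − 2 − 2 = 5

M = 5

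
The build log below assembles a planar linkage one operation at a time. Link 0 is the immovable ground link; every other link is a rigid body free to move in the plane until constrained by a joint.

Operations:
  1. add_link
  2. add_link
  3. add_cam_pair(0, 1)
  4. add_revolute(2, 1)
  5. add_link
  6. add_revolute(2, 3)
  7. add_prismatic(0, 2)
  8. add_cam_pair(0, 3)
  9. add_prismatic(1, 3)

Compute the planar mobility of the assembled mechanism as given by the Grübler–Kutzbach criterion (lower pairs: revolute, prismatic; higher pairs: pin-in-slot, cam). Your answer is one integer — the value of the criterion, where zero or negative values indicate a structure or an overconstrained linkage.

(L,J1,J2)=(1,0,0); link0 fixed
link1: (2,0,0)
link2: (3,0,0)
C 0-1 [J2]: (3,0,1)
R 2-1 [J1]: (3,1,1)
link3: (4,1,1)
R 2-3 [J1]: (4,2,1)
P 0-2 [J1]: (4,3,1)
C 0-3 [J2]: (4,3,2)
P 1-3 [J1]: (4,4,2)
Grübler: 3·3 − 2·4 − 2 = -1

M = -1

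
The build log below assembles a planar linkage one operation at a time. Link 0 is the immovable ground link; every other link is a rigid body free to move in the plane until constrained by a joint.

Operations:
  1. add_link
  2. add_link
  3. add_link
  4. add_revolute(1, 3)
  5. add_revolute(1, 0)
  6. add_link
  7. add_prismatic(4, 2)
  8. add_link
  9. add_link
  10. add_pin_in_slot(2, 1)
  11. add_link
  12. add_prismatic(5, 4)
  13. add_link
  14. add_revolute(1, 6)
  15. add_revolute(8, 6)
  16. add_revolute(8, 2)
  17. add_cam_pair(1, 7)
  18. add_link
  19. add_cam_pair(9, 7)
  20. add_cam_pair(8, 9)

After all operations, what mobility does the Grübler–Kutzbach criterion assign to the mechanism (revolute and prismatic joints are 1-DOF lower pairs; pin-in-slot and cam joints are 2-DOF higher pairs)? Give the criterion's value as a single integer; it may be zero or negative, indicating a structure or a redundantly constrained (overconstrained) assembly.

M = 9

(L,J1,J2)=(1,0,0); link0 fixed
link1: (2,0,0)
link2: (3,0,0)
link3: (4,0,0)
R 1-3 [J1]: (4,1,0)
R 1-0 [J1]: (4,2,0)
link4: (5,2,0)
P 4-2 [J1]: (5,3,0)
link5: (6,3,0)
link6: (7,3,0)
PS 2-1 [J2]: (7,3,1)
link7: (8,3,1)
P 5-4 [J1]: (8,4,1)
link8: (9,4,1)
R 1-6 [J1]: (9,5,1)
R 8-6 [J1]: (9,6,1)
R 8-2 [J1]: (9,7,1)
C 1-7 [J2]: (9,7,2)
link9: (10,7,2)
C 9-7 [J2]: (10,7,3)
C 8-9 [J2]: (10,7,4)
Grübler: 3·9 − 2·7 − 4 = 9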